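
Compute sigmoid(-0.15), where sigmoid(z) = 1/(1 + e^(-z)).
0.4626

sigmoid(-0.15) = 1/(1 + e^(0.15)) = 1/(1 + 1.162) = 0.4626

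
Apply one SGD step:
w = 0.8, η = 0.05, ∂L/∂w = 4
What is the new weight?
w_new = 0.6

w_new = w - η·∂L/∂w = 0.8 - 0.05×(4) = 0.8 - (0.2) = 0.6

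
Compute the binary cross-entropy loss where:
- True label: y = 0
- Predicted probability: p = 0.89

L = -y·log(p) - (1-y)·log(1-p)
L = 2.207

L = -0·log(0.89) - 1·log(0.11) = -log(0.11) = 2.207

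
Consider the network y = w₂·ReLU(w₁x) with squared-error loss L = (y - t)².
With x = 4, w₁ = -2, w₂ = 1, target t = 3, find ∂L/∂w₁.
∂L/∂w₁ = 0

Forward pass:
z = w₁x = -2×4 = -8
h = ReLU(-8) = 0
y = w₂h = 1×0 = 0

Backward pass:
∂L/∂y = 2(y - t) = 2(0 - 3) = -6
∂y/∂h = w₂ = 1
∂h/∂z = 0 (ReLU derivative)
∂z/∂w₁ = x = 4

∂L/∂w₁ = -6 × 1 × 0 × 4 = 0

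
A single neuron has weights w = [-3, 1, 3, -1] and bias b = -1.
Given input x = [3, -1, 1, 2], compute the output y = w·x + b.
y = -10

y = (-3)(3) + (1)(-1) + (3)(1) + (-1)(2) + -1 = -10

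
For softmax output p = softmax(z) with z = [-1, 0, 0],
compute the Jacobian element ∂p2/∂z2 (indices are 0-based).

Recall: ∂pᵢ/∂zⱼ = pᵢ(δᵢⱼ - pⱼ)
∂p2/∂z2 = 0.244

p = softmax(z) = [0.1554, 0.4223, 0.4223]
p2 = 0.4223

∂p2/∂z2 = p2(1 - p2) = 0.4223 × (1 - 0.4223) = 0.244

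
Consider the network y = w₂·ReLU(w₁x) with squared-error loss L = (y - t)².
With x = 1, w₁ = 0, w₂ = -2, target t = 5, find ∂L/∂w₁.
∂L/∂w₁ = 0

Forward pass:
z = w₁x = 0×1 = 0
h = ReLU(0) = 0
y = w₂h = -2×0 = 0

Backward pass:
∂L/∂y = 2(y - t) = 2(0 - 5) = -10
∂y/∂h = w₂ = -2
∂h/∂z = 0 (ReLU derivative)
∂z/∂w₁ = x = 1

∂L/∂w₁ = -10 × -2 × 0 × 1 = 0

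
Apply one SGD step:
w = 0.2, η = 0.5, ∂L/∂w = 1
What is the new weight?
w_new = -0.3

w_new = w - η·∂L/∂w = 0.2 - 0.5×(1) = 0.2 - (0.5) = -0.3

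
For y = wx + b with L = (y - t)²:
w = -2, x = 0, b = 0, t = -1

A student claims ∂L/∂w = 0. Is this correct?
Correct

y = (-2)(0) + 0 = 0
∂L/∂y = 2(y - t) = 2(0 - -1) = 2
∂y/∂w = x = 0
∂L/∂w = 2 × 0 = 0

Claimed value: 0
Correct: The correct gradient is 0.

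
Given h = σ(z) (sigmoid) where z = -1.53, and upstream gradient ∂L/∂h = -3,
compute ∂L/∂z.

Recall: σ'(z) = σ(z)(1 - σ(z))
∂L/∂z = -0.4389

σ(-1.53) = 0.178
σ'(-1.53) = σ(-1.53)(1 - σ(-1.53)) = 0.178 × 0.822 = 0.1463
∂L/∂z = ∂L/∂h · σ'(z) = -3 × 0.1463 = -0.4389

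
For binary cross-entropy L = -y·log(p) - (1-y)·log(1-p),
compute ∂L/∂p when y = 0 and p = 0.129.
∂L/∂p = 1.148

∂L/∂p = -y/p + (1-y)/(1-p) = 0 + 1/0.871 = 1.148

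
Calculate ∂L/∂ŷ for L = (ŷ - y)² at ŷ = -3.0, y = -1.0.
∂L/∂ŷ = -4.0

∂L/∂ŷ = 2(ŷ - y) = 2(-3.0 - -1.0) = 2(-2.0) = -4.0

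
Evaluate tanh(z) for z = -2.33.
-0.9812

tanh(-2.33) = (e^(-2.33) - e^(2.33))/(e^(-2.33) + e^(2.33)) = -0.9812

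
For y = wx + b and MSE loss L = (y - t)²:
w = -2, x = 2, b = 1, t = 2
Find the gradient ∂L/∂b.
∂L/∂b = -10

y = wx + b = (-2)(2) + 1 = -3
∂L/∂y = 2(y - t) = 2(-3 - 2) = -10
∂y/∂b = 1
∂L/∂b = ∂L/∂y · ∂y/∂b = -10 × 1 = -10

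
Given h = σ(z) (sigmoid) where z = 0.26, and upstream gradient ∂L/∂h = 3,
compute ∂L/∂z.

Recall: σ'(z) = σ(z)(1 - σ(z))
∂L/∂z = 0.7375

σ(0.26) = 0.5646
σ'(0.26) = σ(0.26)(1 - σ(0.26)) = 0.5646 × 0.4354 = 0.2458
∂L/∂z = ∂L/∂h · σ'(z) = 3 × 0.2458 = 0.7375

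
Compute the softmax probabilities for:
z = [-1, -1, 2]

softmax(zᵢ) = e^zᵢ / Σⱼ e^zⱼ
p = [0.0453, 0.0453, 0.9094]

exp(z) = [0.3679, 0.3679, 7.389]
Sum = 8.125
p = [0.0453, 0.0453, 0.9094]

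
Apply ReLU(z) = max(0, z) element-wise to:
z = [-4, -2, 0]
h = [0, 0, 0]

ReLU applied element-wise: max(0,-4)=0, max(0,-2)=0, max(0,0)=0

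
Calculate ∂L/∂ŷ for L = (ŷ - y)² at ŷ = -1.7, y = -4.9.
∂L/∂ŷ = 6.4

∂L/∂ŷ = 2(ŷ - y) = 2(-1.7 - -4.9) = 2(3.2) = 6.4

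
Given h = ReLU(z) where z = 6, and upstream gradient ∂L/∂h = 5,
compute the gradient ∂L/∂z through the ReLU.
∂L/∂z = 5

h = ReLU(6) = 6
Since z > 0: ∂h/∂z = 1
∂L/∂z = ∂L/∂h · ∂h/∂z = 5 × 1 = 5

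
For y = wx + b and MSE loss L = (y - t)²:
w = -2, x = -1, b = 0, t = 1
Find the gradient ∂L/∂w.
∂L/∂w = -2

y = wx + b = (-2)(-1) + 0 = 2
∂L/∂y = 2(y - t) = 2(2 - 1) = 2
∂y/∂w = x = -1
∂L/∂w = ∂L/∂y · ∂y/∂w = 2 × -1 = -2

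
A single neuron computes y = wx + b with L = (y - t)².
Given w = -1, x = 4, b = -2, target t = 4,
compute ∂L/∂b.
∂L/∂b = -20

y = wx + b = (-1)(4) + -2 = -6
∂L/∂y = 2(y - t) = 2(-6 - 4) = -20
∂y/∂b = 1
∂L/∂b = ∂L/∂y · ∂y/∂b = -20 × 1 = -20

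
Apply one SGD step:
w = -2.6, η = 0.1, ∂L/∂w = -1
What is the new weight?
w_new = -2.5

w_new = w - η·∂L/∂w = -2.6 - 0.1×(-1) = -2.6 - (-0.1) = -2.5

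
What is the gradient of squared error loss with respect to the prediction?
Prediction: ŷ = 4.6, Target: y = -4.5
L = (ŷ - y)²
∂L/∂ŷ = 18.2

∂L/∂ŷ = 2(ŷ - y) = 2(4.6 - -4.5) = 2(9.1) = 18.2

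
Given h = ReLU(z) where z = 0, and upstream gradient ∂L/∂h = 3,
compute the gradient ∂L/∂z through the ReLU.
∂L/∂z = 0

h = ReLU(0) = 0
At z = 0: ∂h/∂z = 0 (by convention)
∂L/∂z = ∂L/∂h · ∂h/∂z = 3 × 0 = 0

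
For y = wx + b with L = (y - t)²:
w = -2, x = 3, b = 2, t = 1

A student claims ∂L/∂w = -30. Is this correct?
Correct

y = (-2)(3) + 2 = -4
∂L/∂y = 2(y - t) = 2(-4 - 1) = -10
∂y/∂w = x = 3
∂L/∂w = -10 × 3 = -30

Claimed value: -30
Correct: The correct gradient is -30.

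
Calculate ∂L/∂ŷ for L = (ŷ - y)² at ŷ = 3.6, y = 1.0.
∂L/∂ŷ = 5.2

∂L/∂ŷ = 2(ŷ - y) = 2(3.6 - 1.0) = 2(2.6) = 5.2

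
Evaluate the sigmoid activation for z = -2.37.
0.08549

sigmoid(-2.37) = 1/(1 + e^(2.37)) = 1/(1 + 10.7) = 0.08549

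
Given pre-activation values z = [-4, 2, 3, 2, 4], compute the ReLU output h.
h = [0, 2, 3, 2, 4]

ReLU applied element-wise: max(0,-4)=0, max(0,2)=2, max(0,3)=3, max(0,2)=2, max(0,4)=4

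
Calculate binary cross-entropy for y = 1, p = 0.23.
L = 1.47

L = -1·log(0.23) - 0·log(0.77) = -log(0.23) = 1.47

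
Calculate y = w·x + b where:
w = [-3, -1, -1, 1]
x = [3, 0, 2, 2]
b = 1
y = -8

y = (-3)(3) + (-1)(0) + (-1)(2) + (1)(2) + 1 = -8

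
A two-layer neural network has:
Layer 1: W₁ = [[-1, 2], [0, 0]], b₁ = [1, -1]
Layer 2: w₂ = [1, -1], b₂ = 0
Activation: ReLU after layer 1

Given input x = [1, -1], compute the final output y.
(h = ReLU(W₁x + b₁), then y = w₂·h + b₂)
y = 0

Layer 1 pre-activation: z₁ = [-2, -1]
After ReLU: h = [0, 0]
Layer 2 output: y = 1×0 + -1×0 + 0 = 0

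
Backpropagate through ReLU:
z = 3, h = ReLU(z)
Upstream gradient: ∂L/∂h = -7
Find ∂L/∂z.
∂L/∂z = -7

h = ReLU(3) = 3
Since z > 0: ∂h/∂z = 1
∂L/∂z = ∂L/∂h · ∂h/∂z = -7 × 1 = -7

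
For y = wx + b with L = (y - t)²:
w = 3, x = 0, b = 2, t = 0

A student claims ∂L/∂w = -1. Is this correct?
Incorrect

y = (3)(0) + 2 = 2
∂L/∂y = 2(y - t) = 2(2 - 0) = 4
∂y/∂w = x = 0
∂L/∂w = 4 × 0 = 0

Claimed value: -1
Incorrect: The correct gradient is 0.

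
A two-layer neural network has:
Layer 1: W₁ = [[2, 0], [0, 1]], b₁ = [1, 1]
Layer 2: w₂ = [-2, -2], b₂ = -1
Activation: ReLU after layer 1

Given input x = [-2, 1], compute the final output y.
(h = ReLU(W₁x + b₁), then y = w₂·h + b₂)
y = -5

Layer 1 pre-activation: z₁ = [-3, 2]
After ReLU: h = [0, 2]
Layer 2 output: y = -2×0 + -2×2 + -1 = -5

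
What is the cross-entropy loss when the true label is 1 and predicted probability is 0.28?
L = 1.273

L = -1·log(0.28) - 0·log(0.72) = -log(0.28) = 1.273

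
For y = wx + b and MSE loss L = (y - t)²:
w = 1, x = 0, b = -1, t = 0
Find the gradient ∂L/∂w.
∂L/∂w = 0

y = wx + b = (1)(0) + -1 = -1
∂L/∂y = 2(y - t) = 2(-1 - 0) = -2
∂y/∂w = x = 0
∂L/∂w = ∂L/∂y · ∂y/∂w = -2 × 0 = 0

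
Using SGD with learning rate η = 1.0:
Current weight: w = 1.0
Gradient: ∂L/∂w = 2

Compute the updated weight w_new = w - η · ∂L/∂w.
w_new = -1

w_new = w - η·∂L/∂w = 1.0 - 1.0×(2) = 1.0 - (2) = -1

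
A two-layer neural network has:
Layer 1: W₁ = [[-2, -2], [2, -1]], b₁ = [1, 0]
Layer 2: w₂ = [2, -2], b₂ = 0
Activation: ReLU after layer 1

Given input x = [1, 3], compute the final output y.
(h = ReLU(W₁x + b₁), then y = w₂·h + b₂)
y = 0

Layer 1 pre-activation: z₁ = [-7, -1]
After ReLU: h = [0, 0]
Layer 2 output: y = 2×0 + -2×0 + 0 = 0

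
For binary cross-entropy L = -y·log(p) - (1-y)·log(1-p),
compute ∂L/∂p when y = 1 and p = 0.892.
∂L/∂p = -1.121

∂L/∂p = -y/p + (1-y)/(1-p) = -1/0.892 + 0 = -1.121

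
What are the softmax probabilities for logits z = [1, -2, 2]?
p = [0.2654, 0.0132, 0.7214]

exp(z) = [2.718, 0.1353, 7.389]
Sum = 10.24
p = [0.2654, 0.0132, 0.7214]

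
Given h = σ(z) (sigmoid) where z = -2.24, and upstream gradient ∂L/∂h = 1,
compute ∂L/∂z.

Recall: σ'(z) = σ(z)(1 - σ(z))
∂L/∂z = 0.08696

σ(-2.24) = 0.09622
σ'(-2.24) = σ(-2.24)(1 - σ(-2.24)) = 0.09622 × 0.9038 = 0.08696
∂L/∂z = ∂L/∂h · σ'(z) = 1 × 0.08696 = 0.08696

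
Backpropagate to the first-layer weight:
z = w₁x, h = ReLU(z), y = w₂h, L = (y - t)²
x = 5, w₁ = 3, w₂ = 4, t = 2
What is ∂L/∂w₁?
∂L/∂w₁ = 2320

Forward pass:
z = w₁x = 3×5 = 15
h = ReLU(15) = 15
y = w₂h = 4×15 = 60

Backward pass:
∂L/∂y = 2(y - t) = 2(60 - 2) = 116
∂y/∂h = w₂ = 4
∂h/∂z = 1 (ReLU derivative)
∂z/∂w₁ = x = 5

∂L/∂w₁ = 116 × 4 × 1 × 5 = 2320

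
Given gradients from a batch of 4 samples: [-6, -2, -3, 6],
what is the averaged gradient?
Average gradient = -1.25

Average = (1/4)(-6 + -2 + -3 + 6) = -5/4 = -1.25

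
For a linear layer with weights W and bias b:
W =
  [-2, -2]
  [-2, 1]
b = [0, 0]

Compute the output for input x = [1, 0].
y = [-2, -2]

Wx = [-2×1 + -2×0, -2×1 + 1×0]
   = [-2, -2]
y = Wx + b = [-2 + 0, -2 + 0] = [-2, -2]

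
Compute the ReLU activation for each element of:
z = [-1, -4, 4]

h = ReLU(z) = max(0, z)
h = [0, 0, 4]

ReLU applied element-wise: max(0,-1)=0, max(0,-4)=0, max(0,4)=4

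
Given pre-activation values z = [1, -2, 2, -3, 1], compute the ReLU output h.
h = [1, 0, 2, 0, 1]

ReLU applied element-wise: max(0,1)=1, max(0,-2)=0, max(0,2)=2, max(0,-3)=0, max(0,1)=1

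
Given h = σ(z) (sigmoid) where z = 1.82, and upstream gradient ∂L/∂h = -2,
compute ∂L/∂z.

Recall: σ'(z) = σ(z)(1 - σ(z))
∂L/∂z = -0.24

σ(1.82) = 0.8606
σ'(1.82) = σ(1.82)(1 - σ(1.82)) = 0.8606 × 0.1394 = 0.12
∂L/∂z = ∂L/∂h · σ'(z) = -2 × 0.12 = -0.24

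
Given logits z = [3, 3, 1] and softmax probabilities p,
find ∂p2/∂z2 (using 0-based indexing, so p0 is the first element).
∂p2/∂z2 = 0.05936

p = softmax(z) = [0.4683, 0.4683, 0.06338]
p2 = 0.06338

∂p2/∂z2 = p2(1 - p2) = 0.06338 × (1 - 0.06338) = 0.05936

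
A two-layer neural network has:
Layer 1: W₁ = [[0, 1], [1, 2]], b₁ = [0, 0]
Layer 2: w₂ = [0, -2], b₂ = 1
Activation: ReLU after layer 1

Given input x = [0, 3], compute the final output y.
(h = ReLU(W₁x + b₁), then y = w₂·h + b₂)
y = -11

Layer 1 pre-activation: z₁ = [3, 6]
After ReLU: h = [3, 6]
Layer 2 output: y = 0×3 + -2×6 + 1 = -11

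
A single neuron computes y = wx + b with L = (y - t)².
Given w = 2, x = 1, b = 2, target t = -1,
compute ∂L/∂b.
∂L/∂b = 10

y = wx + b = (2)(1) + 2 = 4
∂L/∂y = 2(y - t) = 2(4 - -1) = 10
∂y/∂b = 1
∂L/∂b = ∂L/∂y · ∂y/∂b = 10 × 1 = 10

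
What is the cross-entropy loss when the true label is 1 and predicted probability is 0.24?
L = 1.427

L = -1·log(0.24) - 0·log(0.76) = -log(0.24) = 1.427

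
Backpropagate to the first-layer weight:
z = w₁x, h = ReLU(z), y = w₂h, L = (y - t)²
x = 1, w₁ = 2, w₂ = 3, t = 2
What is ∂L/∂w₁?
∂L/∂w₁ = 24

Forward pass:
z = w₁x = 2×1 = 2
h = ReLU(2) = 2
y = w₂h = 3×2 = 6

Backward pass:
∂L/∂y = 2(y - t) = 2(6 - 2) = 8
∂y/∂h = w₂ = 3
∂h/∂z = 1 (ReLU derivative)
∂z/∂w₁ = x = 1

∂L/∂w₁ = 8 × 3 × 1 × 1 = 24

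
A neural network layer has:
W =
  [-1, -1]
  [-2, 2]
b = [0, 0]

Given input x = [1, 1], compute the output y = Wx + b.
y = [-2, 0]

Wx = [-1×1 + -1×1, -2×1 + 2×1]
   = [-2, 0]
y = Wx + b = [-2 + 0, 0 + 0] = [-2, 0]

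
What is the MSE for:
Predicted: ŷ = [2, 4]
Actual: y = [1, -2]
MSE = 18.5

MSE = (1/2)((2-1)² + (4--2)²) = (1/2)(1 + 36) = 18.5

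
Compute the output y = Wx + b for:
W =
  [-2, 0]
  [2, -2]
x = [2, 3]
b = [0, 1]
y = [-4, -1]

Wx = [-2×2 + 0×3, 2×2 + -2×3]
   = [-4, -2]
y = Wx + b = [-4 + 0, -2 + 1] = [-4, -1]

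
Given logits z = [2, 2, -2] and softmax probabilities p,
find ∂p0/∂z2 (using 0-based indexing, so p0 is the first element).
∂p0/∂z2 = -0.004496

p = softmax(z) = [0.4955, 0.4955, 0.009075]
p0 = 0.4955, p2 = 0.009075

∂p0/∂z2 = -p0 × p2 = -0.4955 × 0.009075 = -0.004496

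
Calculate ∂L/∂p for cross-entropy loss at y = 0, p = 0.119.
∂L/∂p = 1.135

∂L/∂p = -y/p + (1-y)/(1-p) = 0 + 1/0.881 = 1.135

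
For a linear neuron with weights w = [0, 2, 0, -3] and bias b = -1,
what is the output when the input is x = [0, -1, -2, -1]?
y = 0

y = (0)(0) + (2)(-1) + (0)(-2) + (-3)(-1) + -1 = 0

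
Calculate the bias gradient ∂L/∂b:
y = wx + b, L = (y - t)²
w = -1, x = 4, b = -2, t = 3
∂L/∂b = -18

y = wx + b = (-1)(4) + -2 = -6
∂L/∂y = 2(y - t) = 2(-6 - 3) = -18
∂y/∂b = 1
∂L/∂b = ∂L/∂y · ∂y/∂b = -18 × 1 = -18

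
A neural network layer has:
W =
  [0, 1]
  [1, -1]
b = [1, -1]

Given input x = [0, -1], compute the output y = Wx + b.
y = [0, 0]

Wx = [0×0 + 1×-1, 1×0 + -1×-1]
   = [-1, 1]
y = Wx + b = [-1 + 1, 1 + -1] = [0, 0]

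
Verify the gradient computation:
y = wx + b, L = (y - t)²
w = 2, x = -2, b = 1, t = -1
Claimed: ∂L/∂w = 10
Incorrect

y = (2)(-2) + 1 = -3
∂L/∂y = 2(y - t) = 2(-3 - -1) = -4
∂y/∂w = x = -2
∂L/∂w = -4 × -2 = 8

Claimed value: 10
Incorrect: The correct gradient is 8.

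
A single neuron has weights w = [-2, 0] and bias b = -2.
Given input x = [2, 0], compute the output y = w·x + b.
y = -6

y = (-2)(2) + (0)(0) + -2 = -6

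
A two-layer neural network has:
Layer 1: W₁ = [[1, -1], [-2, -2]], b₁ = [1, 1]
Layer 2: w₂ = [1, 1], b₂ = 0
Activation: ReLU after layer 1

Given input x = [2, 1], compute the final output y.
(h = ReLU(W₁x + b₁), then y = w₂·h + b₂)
y = 2

Layer 1 pre-activation: z₁ = [2, -5]
After ReLU: h = [2, 0]
Layer 2 output: y = 1×2 + 1×0 + 0 = 2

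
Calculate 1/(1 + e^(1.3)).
0.2142

sigmoid(-1.3) = 1/(1 + e^(1.3)) = 1/(1 + 3.669) = 0.2142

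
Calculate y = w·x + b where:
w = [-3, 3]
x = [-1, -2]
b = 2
y = -1

y = (-3)(-1) + (3)(-2) + 2 = -1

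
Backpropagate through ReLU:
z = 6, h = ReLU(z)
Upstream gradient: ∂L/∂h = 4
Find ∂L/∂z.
∂L/∂z = 4

h = ReLU(6) = 6
Since z > 0: ∂h/∂z = 1
∂L/∂z = ∂L/∂h · ∂h/∂z = 4 × 1 = 4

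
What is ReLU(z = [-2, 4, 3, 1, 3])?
h = [0, 4, 3, 1, 3]

ReLU applied element-wise: max(0,-2)=0, max(0,4)=4, max(0,3)=3, max(0,1)=1, max(0,3)=3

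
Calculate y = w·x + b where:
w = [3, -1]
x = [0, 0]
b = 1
y = 1

y = (3)(0) + (-1)(0) + 1 = 1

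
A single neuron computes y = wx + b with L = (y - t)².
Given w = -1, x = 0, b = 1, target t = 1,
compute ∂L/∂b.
∂L/∂b = 0

y = wx + b = (-1)(0) + 1 = 1
∂L/∂y = 2(y - t) = 2(1 - 1) = 0
∂y/∂b = 1
∂L/∂b = ∂L/∂y · ∂y/∂b = 0 × 1 = 0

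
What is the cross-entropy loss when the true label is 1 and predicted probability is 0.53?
L = 0.6349

L = -1·log(0.53) - 0·log(0.47) = -log(0.53) = 0.6349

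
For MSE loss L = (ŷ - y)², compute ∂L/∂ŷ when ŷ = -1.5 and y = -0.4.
∂L/∂ŷ = -2.2

∂L/∂ŷ = 2(ŷ - y) = 2(-1.5 - -0.4) = 2(-1.1) = -2.2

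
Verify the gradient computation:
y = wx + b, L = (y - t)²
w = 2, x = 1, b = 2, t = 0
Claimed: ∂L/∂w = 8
Correct

y = (2)(1) + 2 = 4
∂L/∂y = 2(y - t) = 2(4 - 0) = 8
∂y/∂w = x = 1
∂L/∂w = 8 × 1 = 8

Claimed value: 8
Correct: The correct gradient is 8.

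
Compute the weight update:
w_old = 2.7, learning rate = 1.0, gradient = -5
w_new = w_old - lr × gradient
w_new = 7.7

w_new = w - η·∂L/∂w = 2.7 - 1.0×(-5) = 2.7 - (-5) = 7.7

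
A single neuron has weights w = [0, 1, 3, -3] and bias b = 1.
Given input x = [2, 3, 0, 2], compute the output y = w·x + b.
y = -2

y = (0)(2) + (1)(3) + (3)(0) + (-3)(2) + 1 = -2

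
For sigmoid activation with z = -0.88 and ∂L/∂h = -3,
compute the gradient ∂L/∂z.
∂L/∂z = -0.6217

σ(-0.88) = 0.2932
σ'(-0.88) = σ(-0.88)(1 - σ(-0.88)) = 0.2932 × 0.7068 = 0.2072
∂L/∂z = ∂L/∂h · σ'(z) = -3 × 0.2072 = -0.6217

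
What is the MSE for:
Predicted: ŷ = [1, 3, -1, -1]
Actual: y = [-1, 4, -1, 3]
MSE = 5.25

MSE = (1/4)((1--1)² + (3-4)² + (-1--1)² + (-1-3)²) = (1/4)(4 + 1 + 0 + 16) = 5.25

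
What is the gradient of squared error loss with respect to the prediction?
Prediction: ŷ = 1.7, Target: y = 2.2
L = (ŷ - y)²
∂L/∂ŷ = -1.0

∂L/∂ŷ = 2(ŷ - y) = 2(1.7 - 2.2) = 2(-0.5) = -1.0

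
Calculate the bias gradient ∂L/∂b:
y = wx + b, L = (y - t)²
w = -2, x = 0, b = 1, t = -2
∂L/∂b = 6

y = wx + b = (-2)(0) + 1 = 1
∂L/∂y = 2(y - t) = 2(1 - -2) = 6
∂y/∂b = 1
∂L/∂b = ∂L/∂y · ∂y/∂b = 6 × 1 = 6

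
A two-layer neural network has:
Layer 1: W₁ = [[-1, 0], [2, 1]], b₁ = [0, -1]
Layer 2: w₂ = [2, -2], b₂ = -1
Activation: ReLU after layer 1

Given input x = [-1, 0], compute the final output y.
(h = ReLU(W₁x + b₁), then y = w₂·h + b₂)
y = 1

Layer 1 pre-activation: z₁ = [1, -3]
After ReLU: h = [1, 0]
Layer 2 output: y = 2×1 + -2×0 + -1 = 1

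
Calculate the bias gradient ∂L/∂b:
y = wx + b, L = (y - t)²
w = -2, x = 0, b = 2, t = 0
∂L/∂b = 4

y = wx + b = (-2)(0) + 2 = 2
∂L/∂y = 2(y - t) = 2(2 - 0) = 4
∂y/∂b = 1
∂L/∂b = ∂L/∂y · ∂y/∂b = 4 × 1 = 4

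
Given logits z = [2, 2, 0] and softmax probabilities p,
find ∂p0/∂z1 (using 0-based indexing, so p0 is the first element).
∂p0/∂z1 = -0.2193

p = softmax(z) = [0.4683, 0.4683, 0.06338]
p0 = 0.4683, p1 = 0.4683

∂p0/∂z1 = -p0 × p1 = -0.4683 × 0.4683 = -0.2193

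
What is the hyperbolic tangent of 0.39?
0.3714

tanh(0.39) = (e^(0.39) - e^(-0.39))/(e^(0.39) + e^(-0.39)) = 0.3714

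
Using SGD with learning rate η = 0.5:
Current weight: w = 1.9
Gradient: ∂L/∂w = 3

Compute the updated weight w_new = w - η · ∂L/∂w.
w_new = 0.4

w_new = w - η·∂L/∂w = 1.9 - 0.5×(3) = 1.9 - (1.5) = 0.4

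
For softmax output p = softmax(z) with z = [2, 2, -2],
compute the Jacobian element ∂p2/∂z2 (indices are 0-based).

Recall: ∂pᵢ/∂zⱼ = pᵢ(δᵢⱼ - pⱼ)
∂p2/∂z2 = 0.008992

p = softmax(z) = [0.4955, 0.4955, 0.009075]
p2 = 0.009075

∂p2/∂z2 = p2(1 - p2) = 0.009075 × (1 - 0.009075) = 0.008992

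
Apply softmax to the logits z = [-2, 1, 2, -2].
p = [0.013, 0.2619, 0.712, 0.013]

exp(z) = [0.1353, 2.718, 7.389, 0.1353]
Sum = 10.38
p = [0.013, 0.2619, 0.712, 0.013]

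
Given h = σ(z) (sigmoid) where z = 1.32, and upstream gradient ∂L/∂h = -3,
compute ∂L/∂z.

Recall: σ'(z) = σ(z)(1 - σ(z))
∂L/∂z = -0.4991

σ(1.32) = 0.7892
σ'(1.32) = σ(1.32)(1 - σ(1.32)) = 0.7892 × 0.2108 = 0.1664
∂L/∂z = ∂L/∂h · σ'(z) = -3 × 0.1664 = -0.4991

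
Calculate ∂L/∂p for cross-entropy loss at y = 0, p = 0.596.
∂L/∂p = 2.475

∂L/∂p = -y/p + (1-y)/(1-p) = 0 + 1/0.404 = 2.475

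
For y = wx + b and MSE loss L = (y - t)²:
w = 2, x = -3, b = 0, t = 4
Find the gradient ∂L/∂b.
∂L/∂b = -20

y = wx + b = (2)(-3) + 0 = -6
∂L/∂y = 2(y - t) = 2(-6 - 4) = -20
∂y/∂b = 1
∂L/∂b = ∂L/∂y · ∂y/∂b = -20 × 1 = -20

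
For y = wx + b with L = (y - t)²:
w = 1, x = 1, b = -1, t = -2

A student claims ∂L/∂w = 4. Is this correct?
Correct

y = (1)(1) + -1 = 0
∂L/∂y = 2(y - t) = 2(0 - -2) = 4
∂y/∂w = x = 1
∂L/∂w = 4 × 1 = 4

Claimed value: 4
Correct: The correct gradient is 4.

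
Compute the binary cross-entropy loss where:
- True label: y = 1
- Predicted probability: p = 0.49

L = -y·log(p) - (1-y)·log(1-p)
L = 0.7133

L = -1·log(0.49) - 0·log(0.51) = -log(0.49) = 0.7133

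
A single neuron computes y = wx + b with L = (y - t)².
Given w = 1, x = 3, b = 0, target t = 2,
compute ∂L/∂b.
∂L/∂b = 2

y = wx + b = (1)(3) + 0 = 3
∂L/∂y = 2(y - t) = 2(3 - 2) = 2
∂y/∂b = 1
∂L/∂b = ∂L/∂y · ∂y/∂b = 2 × 1 = 2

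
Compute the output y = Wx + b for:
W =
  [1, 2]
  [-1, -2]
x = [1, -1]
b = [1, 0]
y = [0, 1]

Wx = [1×1 + 2×-1, -1×1 + -2×-1]
   = [-1, 1]
y = Wx + b = [-1 + 1, 1 + 0] = [0, 1]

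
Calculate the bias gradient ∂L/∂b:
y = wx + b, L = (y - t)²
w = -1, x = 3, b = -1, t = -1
∂L/∂b = -6

y = wx + b = (-1)(3) + -1 = -4
∂L/∂y = 2(y - t) = 2(-4 - -1) = -6
∂y/∂b = 1
∂L/∂b = ∂L/∂y · ∂y/∂b = -6 × 1 = -6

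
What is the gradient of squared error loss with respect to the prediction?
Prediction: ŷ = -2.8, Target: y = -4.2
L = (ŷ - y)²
∂L/∂ŷ = 2.8

∂L/∂ŷ = 2(ŷ - y) = 2(-2.8 - -4.2) = 2(1.4) = 2.8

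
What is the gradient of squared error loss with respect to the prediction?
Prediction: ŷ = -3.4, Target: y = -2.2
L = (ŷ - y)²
∂L/∂ŷ = -2.4

∂L/∂ŷ = 2(ŷ - y) = 2(-3.4 - -2.2) = 2(-1.2) = -2.4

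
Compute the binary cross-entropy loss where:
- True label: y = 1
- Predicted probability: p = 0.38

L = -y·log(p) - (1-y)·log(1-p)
L = 0.9676

L = -1·log(0.38) - 0·log(0.62) = -log(0.38) = 0.9676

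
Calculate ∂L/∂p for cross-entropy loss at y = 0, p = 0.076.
∂L/∂p = 1.082

∂L/∂p = -y/p + (1-y)/(1-p) = 0 + 1/0.924 = 1.082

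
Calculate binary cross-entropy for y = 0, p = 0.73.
L = 1.309

L = -0·log(0.73) - 1·log(0.27) = -log(0.27) = 1.309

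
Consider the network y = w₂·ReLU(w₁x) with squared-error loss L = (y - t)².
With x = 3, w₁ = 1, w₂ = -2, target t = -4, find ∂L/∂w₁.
∂L/∂w₁ = 24

Forward pass:
z = w₁x = 1×3 = 3
h = ReLU(3) = 3
y = w₂h = -2×3 = -6

Backward pass:
∂L/∂y = 2(y - t) = 2(-6 - -4) = -4
∂y/∂h = w₂ = -2
∂h/∂z = 1 (ReLU derivative)
∂z/∂w₁ = x = 3

∂L/∂w₁ = -4 × -2 × 1 × 3 = 24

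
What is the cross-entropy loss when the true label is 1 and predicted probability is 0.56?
L = 0.5798

L = -1·log(0.56) - 0·log(0.44) = -log(0.56) = 0.5798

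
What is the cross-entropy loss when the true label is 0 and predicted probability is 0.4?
L = 0.5108

L = -0·log(0.4) - 1·log(0.6) = -log(0.6) = 0.5108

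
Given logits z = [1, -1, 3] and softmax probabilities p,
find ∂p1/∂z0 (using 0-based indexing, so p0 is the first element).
∂p1/∂z0 = -0.001862

p = softmax(z) = [0.1173, 0.01588, 0.8668]
p1 = 0.01588, p0 = 0.1173

∂p1/∂z0 = -p1 × p0 = -0.01588 × 0.1173 = -0.001862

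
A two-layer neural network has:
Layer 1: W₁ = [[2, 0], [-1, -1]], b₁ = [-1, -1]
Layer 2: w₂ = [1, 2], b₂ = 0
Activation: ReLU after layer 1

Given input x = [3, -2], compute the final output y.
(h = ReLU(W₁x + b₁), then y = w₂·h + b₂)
y = 5

Layer 1 pre-activation: z₁ = [5, -2]
After ReLU: h = [5, 0]
Layer 2 output: y = 1×5 + 2×0 + 0 = 5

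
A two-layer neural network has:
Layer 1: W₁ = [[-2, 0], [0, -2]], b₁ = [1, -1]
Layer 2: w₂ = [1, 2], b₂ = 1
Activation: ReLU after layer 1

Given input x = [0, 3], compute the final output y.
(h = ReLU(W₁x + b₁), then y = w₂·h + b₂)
y = 2

Layer 1 pre-activation: z₁ = [1, -7]
After ReLU: h = [1, 0]
Layer 2 output: y = 1×1 + 2×0 + 1 = 2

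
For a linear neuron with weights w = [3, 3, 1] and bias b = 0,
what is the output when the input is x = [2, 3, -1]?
y = 14

y = (3)(2) + (3)(3) + (1)(-1) + 0 = 14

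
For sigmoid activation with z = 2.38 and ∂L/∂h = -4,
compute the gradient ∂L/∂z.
∂L/∂z = -0.3101

σ(2.38) = 0.9153
σ'(2.38) = σ(2.38)(1 - σ(2.38)) = 0.9153 × 0.08471 = 0.07753
∂L/∂z = ∂L/∂h · σ'(z) = -4 × 0.07753 = -0.3101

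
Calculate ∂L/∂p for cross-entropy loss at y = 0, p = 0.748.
∂L/∂p = 3.968

∂L/∂p = -y/p + (1-y)/(1-p) = 0 + 1/0.252 = 3.968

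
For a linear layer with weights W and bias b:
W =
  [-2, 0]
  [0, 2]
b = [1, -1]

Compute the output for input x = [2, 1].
y = [-3, 1]

Wx = [-2×2 + 0×1, 0×2 + 2×1]
   = [-4, 2]
y = Wx + b = [-4 + 1, 2 + -1] = [-3, 1]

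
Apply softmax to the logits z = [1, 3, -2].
p = [0.1185, 0.8756, 0.0059]

exp(z) = [2.718, 20.09, 0.1353]
Sum = 22.94
p = [0.1185, 0.8756, 0.0059]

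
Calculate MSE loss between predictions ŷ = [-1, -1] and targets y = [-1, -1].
MSE = 0

MSE = (1/2)((-1--1)² + (-1--1)²) = (1/2)(0 + 0) = 0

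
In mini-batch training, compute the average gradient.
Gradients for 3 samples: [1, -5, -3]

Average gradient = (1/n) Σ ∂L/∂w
Average gradient = -2.333

Average = (1/3)(1 + -5 + -3) = -7/3 = -2.333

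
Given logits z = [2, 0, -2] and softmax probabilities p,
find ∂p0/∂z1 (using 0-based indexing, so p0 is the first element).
∂p0/∂z1 = -0.1017

p = softmax(z) = [0.8668, 0.1173, 0.01588]
p0 = 0.8668, p1 = 0.1173

∂p0/∂z1 = -p0 × p1 = -0.8668 × 0.1173 = -0.1017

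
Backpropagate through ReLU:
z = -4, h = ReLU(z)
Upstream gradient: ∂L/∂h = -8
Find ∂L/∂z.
∂L/∂z = 0

h = ReLU(-4) = 0
Since z < 0: ∂h/∂z = 0
∂L/∂z = ∂L/∂h · ∂h/∂z = -8 × 0 = 0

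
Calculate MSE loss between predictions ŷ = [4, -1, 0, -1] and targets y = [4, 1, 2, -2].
MSE = 2.25

MSE = (1/4)((4-4)² + (-1-1)² + (0-2)² + (-1--2)²) = (1/4)(0 + 4 + 4 + 1) = 2.25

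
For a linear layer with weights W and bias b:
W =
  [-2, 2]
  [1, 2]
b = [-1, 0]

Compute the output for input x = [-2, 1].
y = [5, 0]

Wx = [-2×-2 + 2×1, 1×-2 + 2×1]
   = [6, 0]
y = Wx + b = [6 + -1, 0 + 0] = [5, 0]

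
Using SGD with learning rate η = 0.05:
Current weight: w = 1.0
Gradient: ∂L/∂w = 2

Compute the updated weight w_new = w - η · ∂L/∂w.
w_new = 0.9

w_new = w - η·∂L/∂w = 1.0 - 0.05×(2) = 1.0 - (0.1) = 0.9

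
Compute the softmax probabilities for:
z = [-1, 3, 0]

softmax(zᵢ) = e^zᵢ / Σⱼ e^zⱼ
p = [0.0171, 0.9362, 0.0466]

exp(z) = [0.3679, 20.09, 1]
Sum = 21.45
p = [0.0171, 0.9362, 0.0466]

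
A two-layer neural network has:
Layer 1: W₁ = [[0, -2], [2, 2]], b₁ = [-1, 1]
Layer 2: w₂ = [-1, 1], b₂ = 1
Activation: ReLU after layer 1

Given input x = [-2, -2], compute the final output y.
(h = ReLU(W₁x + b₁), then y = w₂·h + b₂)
y = -2

Layer 1 pre-activation: z₁ = [3, -7]
After ReLU: h = [3, 0]
Layer 2 output: y = -1×3 + 1×0 + 1 = -2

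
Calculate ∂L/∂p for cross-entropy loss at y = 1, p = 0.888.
∂L/∂p = -1.126

∂L/∂p = -y/p + (1-y)/(1-p) = -1/0.888 + 0 = -1.126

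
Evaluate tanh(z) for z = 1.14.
0.8144

tanh(1.14) = (e^(1.14) - e^(-1.14))/(e^(1.14) + e^(-1.14)) = 0.8144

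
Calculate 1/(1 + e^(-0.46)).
0.613

sigmoid(0.46) = 1/(1 + e^(-0.46)) = 1/(1 + 0.6313) = 0.613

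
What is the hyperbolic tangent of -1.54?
-0.9121

tanh(-1.54) = (e^(-1.54) - e^(1.54))/(e^(-1.54) + e^(1.54)) = -0.9121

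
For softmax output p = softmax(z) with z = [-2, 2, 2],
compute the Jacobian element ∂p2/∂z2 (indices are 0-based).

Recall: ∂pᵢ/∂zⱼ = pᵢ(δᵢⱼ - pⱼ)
∂p2/∂z2 = 0.25

p = softmax(z) = [0.009075, 0.4955, 0.4955]
p2 = 0.4955

∂p2/∂z2 = p2(1 - p2) = 0.4955 × (1 - 0.4955) = 0.25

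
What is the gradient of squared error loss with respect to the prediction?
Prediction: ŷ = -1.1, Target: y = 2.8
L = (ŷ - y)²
∂L/∂ŷ = -7.8

∂L/∂ŷ = 2(ŷ - y) = 2(-1.1 - 2.8) = 2(-3.9) = -7.8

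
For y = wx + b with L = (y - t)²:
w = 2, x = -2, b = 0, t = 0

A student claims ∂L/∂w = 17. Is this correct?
Incorrect

y = (2)(-2) + 0 = -4
∂L/∂y = 2(y - t) = 2(-4 - 0) = -8
∂y/∂w = x = -2
∂L/∂w = -8 × -2 = 16

Claimed value: 17
Incorrect: The correct gradient is 16.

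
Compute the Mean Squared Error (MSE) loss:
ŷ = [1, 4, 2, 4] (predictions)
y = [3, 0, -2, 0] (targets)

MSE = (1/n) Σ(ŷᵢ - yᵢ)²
MSE = 13

MSE = (1/4)((1-3)² + (4-0)² + (2--2)² + (4-0)²) = (1/4)(4 + 16 + 16 + 16) = 13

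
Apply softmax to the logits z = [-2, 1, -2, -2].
p = [0.0433, 0.87, 0.0433, 0.0433]

exp(z) = [0.1353, 2.718, 0.1353, 0.1353]
Sum = 3.124
p = [0.0433, 0.87, 0.0433, 0.0433]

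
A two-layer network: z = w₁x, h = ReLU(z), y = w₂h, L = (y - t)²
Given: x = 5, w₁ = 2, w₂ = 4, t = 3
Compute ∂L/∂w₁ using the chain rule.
∂L/∂w₁ = 1480

Forward pass:
z = w₁x = 2×5 = 10
h = ReLU(10) = 10
y = w₂h = 4×10 = 40

Backward pass:
∂L/∂y = 2(y - t) = 2(40 - 3) = 74
∂y/∂h = w₂ = 4
∂h/∂z = 1 (ReLU derivative)
∂z/∂w₁ = x = 5

∂L/∂w₁ = 74 × 4 × 1 × 5 = 1480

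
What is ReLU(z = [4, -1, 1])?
h = [4, 0, 1]

ReLU applied element-wise: max(0,4)=4, max(0,-1)=0, max(0,1)=1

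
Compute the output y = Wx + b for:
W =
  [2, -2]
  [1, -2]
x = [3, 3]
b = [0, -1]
y = [0, -4]

Wx = [2×3 + -2×3, 1×3 + -2×3]
   = [0, -3]
y = Wx + b = [0 + 0, -3 + -1] = [0, -4]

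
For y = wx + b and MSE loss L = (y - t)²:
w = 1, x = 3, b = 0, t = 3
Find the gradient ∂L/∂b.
∂L/∂b = 0

y = wx + b = (1)(3) + 0 = 3
∂L/∂y = 2(y - t) = 2(3 - 3) = 0
∂y/∂b = 1
∂L/∂b = ∂L/∂y · ∂y/∂b = 0 × 1 = 0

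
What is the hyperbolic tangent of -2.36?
-0.9823

tanh(-2.36) = (e^(-2.36) - e^(2.36))/(e^(-2.36) + e^(2.36)) = -0.9823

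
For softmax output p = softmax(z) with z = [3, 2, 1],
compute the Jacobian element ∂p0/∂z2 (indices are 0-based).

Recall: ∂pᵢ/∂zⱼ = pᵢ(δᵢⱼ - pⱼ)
∂p0/∂z2 = -0.05989

p = softmax(z) = [0.6652, 0.2447, 0.09003]
p0 = 0.6652, p2 = 0.09003

∂p0/∂z2 = -p0 × p2 = -0.6652 × 0.09003 = -0.05989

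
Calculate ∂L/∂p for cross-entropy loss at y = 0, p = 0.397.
∂L/∂p = 1.658

∂L/∂p = -y/p + (1-y)/(1-p) = 0 + 1/0.603 = 1.658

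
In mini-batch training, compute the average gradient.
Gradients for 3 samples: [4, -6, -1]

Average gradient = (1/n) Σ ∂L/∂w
Average gradient = -1

Average = (1/3)(4 + -6 + -1) = -3/3 = -1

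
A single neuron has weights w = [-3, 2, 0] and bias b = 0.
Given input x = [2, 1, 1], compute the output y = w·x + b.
y = -4

y = (-3)(2) + (2)(1) + (0)(1) + 0 = -4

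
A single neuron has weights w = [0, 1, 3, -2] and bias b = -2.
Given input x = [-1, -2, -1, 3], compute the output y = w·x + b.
y = -13

y = (0)(-1) + (1)(-2) + (3)(-1) + (-2)(3) + -2 = -13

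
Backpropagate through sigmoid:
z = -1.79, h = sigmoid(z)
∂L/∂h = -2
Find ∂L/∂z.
∂L/∂z = -0.2452

σ(-1.79) = 0.1431
σ'(-1.79) = σ(-1.79)(1 - σ(-1.79)) = 0.1431 × 0.8569 = 0.1226
∂L/∂z = ∂L/∂h · σ'(z) = -2 × 0.1226 = -0.2452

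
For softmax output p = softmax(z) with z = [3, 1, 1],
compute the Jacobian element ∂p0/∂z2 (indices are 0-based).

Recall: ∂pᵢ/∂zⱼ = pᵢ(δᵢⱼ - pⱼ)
∂p0/∂z2 = -0.08382

p = softmax(z) = [0.787, 0.1065, 0.1065]
p0 = 0.787, p2 = 0.1065

∂p0/∂z2 = -p0 × p2 = -0.787 × 0.1065 = -0.08382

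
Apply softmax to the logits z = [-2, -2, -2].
p = [0.3333, 0.3333, 0.3333]

exp(z) = [0.1353, 0.1353, 0.1353]
Sum = 0.406
p = [0.3333, 0.3333, 0.3333]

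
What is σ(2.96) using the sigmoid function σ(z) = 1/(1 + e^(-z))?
0.9507

sigmoid(2.96) = 1/(1 + e^(-2.96)) = 1/(1 + 0.05182) = 0.9507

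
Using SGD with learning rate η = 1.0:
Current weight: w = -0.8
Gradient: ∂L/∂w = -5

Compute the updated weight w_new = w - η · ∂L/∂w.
w_new = 4.2

w_new = w - η·∂L/∂w = -0.8 - 1.0×(-5) = -0.8 - (-5) = 4.2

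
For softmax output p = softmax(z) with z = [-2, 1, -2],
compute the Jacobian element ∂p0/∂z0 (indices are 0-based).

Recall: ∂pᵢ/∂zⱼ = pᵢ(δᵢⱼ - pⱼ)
∂p0/∂z0 = 0.04323

p = softmax(z) = [0.04528, 0.9094, 0.04528]
p0 = 0.04528

∂p0/∂z0 = p0(1 - p0) = 0.04528 × (1 - 0.04528) = 0.04323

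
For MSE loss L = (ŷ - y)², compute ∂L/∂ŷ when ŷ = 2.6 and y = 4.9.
∂L/∂ŷ = -4.6

∂L/∂ŷ = 2(ŷ - y) = 2(2.6 - 4.9) = 2(-2.3) = -4.6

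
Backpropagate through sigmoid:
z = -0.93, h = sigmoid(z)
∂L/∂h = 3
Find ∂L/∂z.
∂L/∂z = 0.6086

σ(-0.93) = 0.2829
σ'(-0.93) = σ(-0.93)(1 - σ(-0.93)) = 0.2829 × 0.7171 = 0.2029
∂L/∂z = ∂L/∂h · σ'(z) = 3 × 0.2029 = 0.6086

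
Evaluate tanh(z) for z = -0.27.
-0.2636

tanh(-0.27) = (e^(-0.27) - e^(0.27))/(e^(-0.27) + e^(0.27)) = -0.2636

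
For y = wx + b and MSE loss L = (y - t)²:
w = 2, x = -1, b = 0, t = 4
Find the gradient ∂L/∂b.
∂L/∂b = -12

y = wx + b = (2)(-1) + 0 = -2
∂L/∂y = 2(y - t) = 2(-2 - 4) = -12
∂y/∂b = 1
∂L/∂b = ∂L/∂y · ∂y/∂b = -12 × 1 = -12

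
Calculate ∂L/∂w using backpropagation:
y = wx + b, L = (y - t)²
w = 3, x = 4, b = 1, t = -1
∂L/∂w = 112

y = wx + b = (3)(4) + 1 = 13
∂L/∂y = 2(y - t) = 2(13 - -1) = 28
∂y/∂w = x = 4
∂L/∂w = ∂L/∂y · ∂y/∂w = 28 × 4 = 112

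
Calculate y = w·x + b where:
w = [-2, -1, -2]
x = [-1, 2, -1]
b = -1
y = 1

y = (-2)(-1) + (-1)(2) + (-2)(-1) + -1 = 1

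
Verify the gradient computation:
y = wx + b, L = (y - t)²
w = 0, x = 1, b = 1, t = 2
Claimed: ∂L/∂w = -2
Correct

y = (0)(1) + 1 = 1
∂L/∂y = 2(y - t) = 2(1 - 2) = -2
∂y/∂w = x = 1
∂L/∂w = -2 × 1 = -2

Claimed value: -2
Correct: The correct gradient is -2.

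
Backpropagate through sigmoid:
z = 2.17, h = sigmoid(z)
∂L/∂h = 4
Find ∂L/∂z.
∂L/∂z = 0.3679

σ(2.17) = 0.8975
σ'(2.17) = σ(2.17)(1 - σ(2.17)) = 0.8975 × 0.1025 = 0.09198
∂L/∂z = ∂L/∂h · σ'(z) = 4 × 0.09198 = 0.3679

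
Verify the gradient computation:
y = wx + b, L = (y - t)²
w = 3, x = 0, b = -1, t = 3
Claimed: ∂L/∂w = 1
Incorrect

y = (3)(0) + -1 = -1
∂L/∂y = 2(y - t) = 2(-1 - 3) = -8
∂y/∂w = x = 0
∂L/∂w = -8 × 0 = 0

Claimed value: 1
Incorrect: The correct gradient is 0.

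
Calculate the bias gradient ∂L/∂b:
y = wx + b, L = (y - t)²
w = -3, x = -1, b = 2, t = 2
∂L/∂b = 6

y = wx + b = (-3)(-1) + 2 = 5
∂L/∂y = 2(y - t) = 2(5 - 2) = 6
∂y/∂b = 1
∂L/∂b = ∂L/∂y · ∂y/∂b = 6 × 1 = 6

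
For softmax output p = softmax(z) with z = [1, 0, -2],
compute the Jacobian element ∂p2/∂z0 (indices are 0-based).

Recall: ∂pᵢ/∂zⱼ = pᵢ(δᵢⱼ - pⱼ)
∂p2/∂z0 = -0.02477

p = softmax(z) = [0.7054, 0.2595, 0.03512]
p2 = 0.03512, p0 = 0.7054

∂p2/∂z0 = -p2 × p0 = -0.03512 × 0.7054 = -0.02477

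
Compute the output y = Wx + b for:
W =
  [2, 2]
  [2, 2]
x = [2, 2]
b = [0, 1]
y = [8, 9]

Wx = [2×2 + 2×2, 2×2 + 2×2]
   = [8, 8]
y = Wx + b = [8 + 0, 8 + 1] = [8, 9]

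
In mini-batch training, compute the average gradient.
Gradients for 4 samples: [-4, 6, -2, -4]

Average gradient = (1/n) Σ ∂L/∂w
Average gradient = -1

Average = (1/4)(-4 + 6 + -2 + -4) = -4/4 = -1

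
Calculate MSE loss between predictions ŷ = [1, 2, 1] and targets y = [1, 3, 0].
MSE = 0.6667

MSE = (1/3)((1-1)² + (2-3)² + (1-0)²) = (1/3)(0 + 1 + 1) = 0.6667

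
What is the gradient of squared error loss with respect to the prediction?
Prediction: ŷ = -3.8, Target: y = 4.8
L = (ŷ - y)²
∂L/∂ŷ = -17.2

∂L/∂ŷ = 2(ŷ - y) = 2(-3.8 - 4.8) = 2(-8.6) = -17.2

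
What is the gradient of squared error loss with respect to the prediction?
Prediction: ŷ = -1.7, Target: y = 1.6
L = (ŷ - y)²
∂L/∂ŷ = -6.6

∂L/∂ŷ = 2(ŷ - y) = 2(-1.7 - 1.6) = 2(-3.3) = -6.6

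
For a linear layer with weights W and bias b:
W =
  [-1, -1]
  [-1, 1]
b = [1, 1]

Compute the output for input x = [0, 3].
y = [-2, 4]

Wx = [-1×0 + -1×3, -1×0 + 1×3]
   = [-3, 3]
y = Wx + b = [-3 + 1, 3 + 1] = [-2, 4]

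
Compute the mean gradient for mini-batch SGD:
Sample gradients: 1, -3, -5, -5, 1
Average gradient = -2.2

Average = (1/5)(1 + -3 + -5 + -5 + 1) = -11/5 = -2.2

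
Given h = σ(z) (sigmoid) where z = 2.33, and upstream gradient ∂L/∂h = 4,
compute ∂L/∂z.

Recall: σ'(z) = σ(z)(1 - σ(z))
∂L/∂z = 0.3232

σ(2.33) = 0.9113
σ'(2.33) = σ(2.33)(1 - σ(2.33)) = 0.9113 × 0.08867 = 0.08081
∂L/∂z = ∂L/∂h · σ'(z) = 4 × 0.08081 = 0.3232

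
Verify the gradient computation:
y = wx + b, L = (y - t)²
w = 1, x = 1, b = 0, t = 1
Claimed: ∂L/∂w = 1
Incorrect

y = (1)(1) + 0 = 1
∂L/∂y = 2(y - t) = 2(1 - 1) = 0
∂y/∂w = x = 1
∂L/∂w = 0 × 1 = 0

Claimed value: 1
Incorrect: The correct gradient is 0.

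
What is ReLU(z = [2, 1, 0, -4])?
h = [2, 1, 0, 0]

ReLU applied element-wise: max(0,2)=2, max(0,1)=1, max(0,0)=0, max(0,-4)=0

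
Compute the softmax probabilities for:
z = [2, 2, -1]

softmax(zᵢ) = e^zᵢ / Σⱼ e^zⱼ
p = [0.4879, 0.4879, 0.0243]

exp(z) = [7.389, 7.389, 0.3679]
Sum = 15.15
p = [0.4879, 0.4879, 0.0243]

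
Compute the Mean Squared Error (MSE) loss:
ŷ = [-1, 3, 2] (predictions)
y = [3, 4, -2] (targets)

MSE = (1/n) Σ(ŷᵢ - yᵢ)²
MSE = 11

MSE = (1/3)((-1-3)² + (3-4)² + (2--2)²) = (1/3)(16 + 1 + 16) = 11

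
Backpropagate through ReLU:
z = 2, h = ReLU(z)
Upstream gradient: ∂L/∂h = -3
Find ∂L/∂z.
∂L/∂z = -3

h = ReLU(2) = 2
Since z > 0: ∂h/∂z = 1
∂L/∂z = ∂L/∂h · ∂h/∂z = -3 × 1 = -3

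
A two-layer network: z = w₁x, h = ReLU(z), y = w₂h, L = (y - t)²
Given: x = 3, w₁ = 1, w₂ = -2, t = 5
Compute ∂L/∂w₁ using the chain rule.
∂L/∂w₁ = 132

Forward pass:
z = w₁x = 1×3 = 3
h = ReLU(3) = 3
y = w₂h = -2×3 = -6

Backward pass:
∂L/∂y = 2(y - t) = 2(-6 - 5) = -22
∂y/∂h = w₂ = -2
∂h/∂z = 1 (ReLU derivative)
∂z/∂w₁ = x = 3

∂L/∂w₁ = -22 × -2 × 1 × 3 = 132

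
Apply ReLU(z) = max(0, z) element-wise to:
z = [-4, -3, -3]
h = [0, 0, 0]

ReLU applied element-wise: max(0,-4)=0, max(0,-3)=0, max(0,-3)=0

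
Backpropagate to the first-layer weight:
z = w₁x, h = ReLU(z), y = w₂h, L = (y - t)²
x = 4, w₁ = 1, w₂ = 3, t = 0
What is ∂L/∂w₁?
∂L/∂w₁ = 288

Forward pass:
z = w₁x = 1×4 = 4
h = ReLU(4) = 4
y = w₂h = 3×4 = 12

Backward pass:
∂L/∂y = 2(y - t) = 2(12 - 0) = 24
∂y/∂h = w₂ = 3
∂h/∂z = 1 (ReLU derivative)
∂z/∂w₁ = x = 4

∂L/∂w₁ = 24 × 3 × 1 × 4 = 288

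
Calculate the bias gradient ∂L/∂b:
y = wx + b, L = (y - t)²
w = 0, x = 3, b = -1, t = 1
∂L/∂b = -4

y = wx + b = (0)(3) + -1 = -1
∂L/∂y = 2(y - t) = 2(-1 - 1) = -4
∂y/∂b = 1
∂L/∂b = ∂L/∂y · ∂y/∂b = -4 × 1 = -4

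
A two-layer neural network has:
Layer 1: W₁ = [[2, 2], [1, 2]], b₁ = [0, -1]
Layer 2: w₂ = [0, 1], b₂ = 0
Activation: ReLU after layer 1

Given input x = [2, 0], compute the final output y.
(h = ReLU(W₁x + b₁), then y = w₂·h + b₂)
y = 1

Layer 1 pre-activation: z₁ = [4, 1]
After ReLU: h = [4, 1]
Layer 2 output: y = 0×4 + 1×1 + 0 = 1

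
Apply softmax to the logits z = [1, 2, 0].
p = [0.2447, 0.6652, 0.09]

exp(z) = [2.718, 7.389, 1]
Sum = 11.11
p = [0.2447, 0.6652, 0.09]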